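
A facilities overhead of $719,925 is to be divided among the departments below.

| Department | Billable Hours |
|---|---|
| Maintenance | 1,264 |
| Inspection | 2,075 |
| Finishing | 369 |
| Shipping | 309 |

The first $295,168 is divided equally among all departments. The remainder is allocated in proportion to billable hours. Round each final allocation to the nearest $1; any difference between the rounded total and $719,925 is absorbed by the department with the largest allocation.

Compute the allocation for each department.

Equal tier: $295,168 ÷ 4 = $73,792 apiece.
Remainder $424,757 by billable hours (total 4,017): Maintenance 133,655.18 → $133,655; Inspection 219,410.20 → $219,410; Finishing 39,018.01 → $39,018; Shipping 32,673.62 → $32,674.
Totals: Maintenance $73,792 + $133,655 = $207,447; Inspection $73,792 + $219,410 = $293,202; Finishing $73,792 + $39,018 = $112,810; Shipping $73,792 + $32,674 = $106,466.

Maintenance: $207,447; Inspection: $293,202; Finishing: $112,810; Shipping: $106,466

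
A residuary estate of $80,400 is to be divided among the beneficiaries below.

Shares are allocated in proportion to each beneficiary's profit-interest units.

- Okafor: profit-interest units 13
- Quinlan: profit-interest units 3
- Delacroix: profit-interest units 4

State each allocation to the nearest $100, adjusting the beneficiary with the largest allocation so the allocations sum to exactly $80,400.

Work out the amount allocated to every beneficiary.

Sum of profit-interest units: 20.
Unrounded shares: Okafor 13/20 × $80,400 = 52,260.00; Quinlan 3/20 × $80,400 = 12,060.00; Delacroix 4/20 × $80,400 = 16,080.00.
After rounding ($100): Okafor $52,300; Quinlan $12,100; Delacroix $16,100. Sum = $80,500.
Difference $80,400 − $80,500 = −$100 applied to largest allocation (Okafor): Okafor becomes $52,200.

Okafor: $52,200 · Quinlan: $12,100 · Delacroix: $16,100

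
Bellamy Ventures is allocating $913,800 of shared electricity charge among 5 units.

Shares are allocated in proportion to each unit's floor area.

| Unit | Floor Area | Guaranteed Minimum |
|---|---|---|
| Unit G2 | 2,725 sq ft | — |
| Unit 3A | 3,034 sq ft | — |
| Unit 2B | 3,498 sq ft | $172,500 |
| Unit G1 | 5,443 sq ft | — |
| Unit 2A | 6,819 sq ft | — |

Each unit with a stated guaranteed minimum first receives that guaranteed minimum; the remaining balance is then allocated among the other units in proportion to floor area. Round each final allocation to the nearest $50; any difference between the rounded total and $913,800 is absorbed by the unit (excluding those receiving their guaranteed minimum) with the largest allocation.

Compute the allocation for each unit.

Minimums first: Unit 2B $172,500. Balance $741,300.
Balance split over remaining floor area 18,021: Unit G2 112,093.81 → $112,100; Unit 3A 124,804.63 → $124,800; Unit G1 223,899.67 → $223,900; Unit 2A 280,501.90 → $280,500.

Unit G2: $112,100 | Unit 3A: $124,800 | Unit 2B: $172,500 | Unit G1: $223,900 | Unit 2A: $280,500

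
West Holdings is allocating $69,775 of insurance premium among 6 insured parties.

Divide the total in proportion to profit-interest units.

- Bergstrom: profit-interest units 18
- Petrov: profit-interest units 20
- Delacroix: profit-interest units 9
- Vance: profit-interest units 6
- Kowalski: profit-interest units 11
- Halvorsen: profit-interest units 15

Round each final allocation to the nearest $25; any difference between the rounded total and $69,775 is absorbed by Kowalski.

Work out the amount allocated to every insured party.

Total profit-interest units = 79.
Proportional shares: Bergstrom 18/79 × $69,775 = 15,898.10; Petrov 20/79 × $69,775 = 17,664.56; Delacroix 9/79 × $69,775 = 7,949.05; Vance 6/79 × $69,775 = 5,299.37; Kowalski 11/79 × $69,775 = 9,715.51; Halvorsen 15/79 × $69,775 = 13,248.42.
After rounding ($25): Bergstrom $15,900; Petrov $17,675; Delacroix $7,950; Vance $5,300; Kowalski $9,725; Halvorsen $13,250. Sum = $69,800.
Difference $69,775 − $69,800 = −$25 applied to Kowalski: Kowalski becomes $9,700.

Bergstrom: $15,900; Petrov: $17,675; Delacroix: $7,950; Vance: $5,300; Kowalski: $9,700; Halvorsen: $13,250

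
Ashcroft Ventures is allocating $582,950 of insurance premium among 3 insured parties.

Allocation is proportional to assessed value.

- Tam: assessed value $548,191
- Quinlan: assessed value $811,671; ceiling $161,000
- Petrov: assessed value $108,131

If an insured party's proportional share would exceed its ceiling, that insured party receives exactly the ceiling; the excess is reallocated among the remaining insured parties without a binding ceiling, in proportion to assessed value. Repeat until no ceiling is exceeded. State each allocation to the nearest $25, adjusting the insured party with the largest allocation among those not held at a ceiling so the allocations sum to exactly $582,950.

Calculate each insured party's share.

Combined assessed value = 1,467,993.
Pro-rata shares before constraints: Tam 217,690.37; Quinlan 322,320.07; Petrov 42,939.56.
Held at cap: Quinlan ($161,000); balance $421,950 reallocated over remaining assessed value 656,322.
Redistributed shares: Tam 352,432.48 → $352,425; Petrov 69,517.52 → $69,525.

Tam: $352,425 | Quinlan: $161,000 | Petrov: $69,525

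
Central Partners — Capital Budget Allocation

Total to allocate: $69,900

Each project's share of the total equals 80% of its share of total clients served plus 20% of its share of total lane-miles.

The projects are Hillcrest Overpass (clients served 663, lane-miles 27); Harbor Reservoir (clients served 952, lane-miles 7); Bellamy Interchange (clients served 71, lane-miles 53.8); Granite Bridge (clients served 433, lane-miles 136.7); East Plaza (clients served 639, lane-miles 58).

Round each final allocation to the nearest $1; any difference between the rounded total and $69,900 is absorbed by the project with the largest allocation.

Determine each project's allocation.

Hillcrest Overpass: $14,779; Harbor Reservoir: $19,649; Bellamy Interchange: $4,102; Granite Bridge: $15,544; East Plaza: $15,826

Clients served total 2,758; lane-miles total 282.5.
Combined weights (80% clients served + 20% lane-miles): Hillcrest Overpass 0.2114; Harbor Reservoir 0.2811; Bellamy Interchange 0.0587; Granite Bridge 0.2224; East Plaza 0.2264.
Unrounded shares: Hillcrest Overpass 14,778.84; Harbor Reservoir 19,648.74; Bellamy Interchange 4,101.95; Granite Bridge 15,544.15; East Plaza 15,826.31.
At nearest $1: Hillcrest Overpass $14,779; Harbor Reservoir $19,649; Bellamy Interchange $4,102; Granite Bridge $15,544; East Plaza $15,826. Sum = $69,900.
No rounding difference to absorb.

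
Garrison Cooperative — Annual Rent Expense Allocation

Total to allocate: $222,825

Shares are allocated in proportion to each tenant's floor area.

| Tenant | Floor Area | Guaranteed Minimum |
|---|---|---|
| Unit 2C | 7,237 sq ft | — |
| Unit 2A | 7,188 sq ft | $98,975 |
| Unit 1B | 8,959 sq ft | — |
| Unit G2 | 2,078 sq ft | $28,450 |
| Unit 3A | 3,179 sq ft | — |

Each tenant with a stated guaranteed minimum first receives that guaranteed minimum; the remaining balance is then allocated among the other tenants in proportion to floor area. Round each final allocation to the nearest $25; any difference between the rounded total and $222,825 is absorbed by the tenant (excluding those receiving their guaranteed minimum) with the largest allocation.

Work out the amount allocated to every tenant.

Guaranteed amounts: Unit 2A $98,975; Unit G2 $28,450. Residual $95,400.
Residual split over remaining floor area 19,375: Unit 2C 35,634.05 → $35,625; Unit 1B 44,112.96 → $44,125; Unit 3A 15,652.99 → $15,650.

Unit 2C: $35,625 · Unit 2A: $98,975 · Unit 1B: $44,125 · Unit G2: $28,450 · Unit 3A: $15,650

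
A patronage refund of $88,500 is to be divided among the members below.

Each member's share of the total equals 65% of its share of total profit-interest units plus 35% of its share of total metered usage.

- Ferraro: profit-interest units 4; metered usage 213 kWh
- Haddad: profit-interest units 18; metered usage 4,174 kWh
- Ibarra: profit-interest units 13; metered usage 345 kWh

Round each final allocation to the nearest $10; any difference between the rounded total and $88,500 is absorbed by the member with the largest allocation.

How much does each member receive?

Profit-interest units total 35; metered usage total 4,732.
Combined weights (65% profit-interest units + 35% metered usage): Ferraro 0.0900; Haddad 0.6430; Ibarra 0.2669.
Raw shares: Ferraro 7,968.55; Haddad 56,906.70; Ibarra 23,624.75.
Rounded to nearest $10: Ferraro $7,970; Haddad $56,910; Ibarra $23,620. Sum = $88,500.
No rounding difference to absorb.

Ferraro: $7,970 | Haddad: $56,910 | Ibarra: $23,620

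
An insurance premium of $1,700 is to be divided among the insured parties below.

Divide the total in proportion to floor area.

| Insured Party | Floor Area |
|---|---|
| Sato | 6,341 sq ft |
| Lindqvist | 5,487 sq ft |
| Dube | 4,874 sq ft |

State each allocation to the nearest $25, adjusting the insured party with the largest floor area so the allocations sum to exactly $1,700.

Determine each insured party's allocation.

Sato: $650 · Lindqvist: $550 · Dube: $500

Combined floor area = 6,341 + 5,487 + 4,874 = 16,702.
Unrounded shares: Sato 645.41; Lindqvist 558.49; Dube 496.10.
At nearest $25: Sato $650; Lindqvist $550; Dube $500. Sum = $1,700.
Sum already equals the total — no adjustment.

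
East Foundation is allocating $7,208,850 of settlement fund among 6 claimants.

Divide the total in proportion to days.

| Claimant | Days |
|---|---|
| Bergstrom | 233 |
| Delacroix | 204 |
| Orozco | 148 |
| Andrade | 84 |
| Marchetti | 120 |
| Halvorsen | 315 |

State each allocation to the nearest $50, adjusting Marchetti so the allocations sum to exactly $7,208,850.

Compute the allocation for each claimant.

Bergstrom: $1,521,450 · Delacroix: $1,332,050 · Orozco: $966,400 · Andrade: $548,500 · Marchetti: $783,600 · Halvorsen: $2,056,850

Days total: 1,104.
Proportional shares: Bergstrom 233/1,104 × $7,208,850 = 1,521,433.02; Delacroix 204/1,104 × $7,208,850 = 1,332,070.11; Orozco 148/1,104 × $7,208,850 = 966,403.80; Andrade 84/1,104 × $7,208,850 = 548,499.46; Marchetti 120/1,104 × $7,208,850 = 783,570.65; Halvorsen 315/1,104 × $7,208,850 = 2,056,872.96.
At nearest $50: Bergstrom $1,521,450; Delacroix $1,332,050; Orozco $966,400; Andrade $548,500; Marchetti $783,550; Halvorsen $2,056,850. Sum = $7,208,800.
Difference $7,208,850 − $7,208,800 = +$50 applied to Marchetti: Marchetti becomes $783,600.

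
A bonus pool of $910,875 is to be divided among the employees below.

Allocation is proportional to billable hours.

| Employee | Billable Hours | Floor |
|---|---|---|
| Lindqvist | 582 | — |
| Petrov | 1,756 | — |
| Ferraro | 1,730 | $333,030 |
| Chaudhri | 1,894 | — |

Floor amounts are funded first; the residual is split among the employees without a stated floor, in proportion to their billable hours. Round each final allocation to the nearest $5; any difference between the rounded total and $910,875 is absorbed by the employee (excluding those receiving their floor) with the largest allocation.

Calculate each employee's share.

Guaranteed amounts: Ferraro $333,030. Remaining pool $577,845.
Remaining pool split over remaining billable hours 4,232: Lindqvist 79,467.34 → $79,465; Petrov 239,767.44 → $239,765; Chaudhri 258,610.22 → $258,610.
Rounding difference +$5 applied to Chaudhri → $258,615.

Lindqvist: $79,465 · Petrov: $239,765 · Ferraro: $333,030 · Chaudhri: $258,615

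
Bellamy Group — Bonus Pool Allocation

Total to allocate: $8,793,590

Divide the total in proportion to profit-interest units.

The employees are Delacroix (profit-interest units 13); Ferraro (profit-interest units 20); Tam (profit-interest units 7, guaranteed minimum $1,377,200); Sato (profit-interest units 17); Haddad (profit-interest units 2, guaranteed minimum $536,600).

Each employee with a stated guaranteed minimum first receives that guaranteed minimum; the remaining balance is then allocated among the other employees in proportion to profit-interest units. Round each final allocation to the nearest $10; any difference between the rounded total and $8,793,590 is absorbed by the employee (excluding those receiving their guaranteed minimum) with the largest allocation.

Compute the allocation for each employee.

Guaranteed amounts: Tam $1,377,200; Haddad $536,600. Remaining pool $6,879,790.
Remaining pool split over remaining profit-interest units 50: Delacroix 1,788,745.40 → $1,788,750; Ferraro 2,751,916.00 → $2,751,920; Sato 2,339,128.60 → $2,339,130.
Rounding difference −$10 applied to Ferraro → $2,751,910.

Delacroix: $1,788,750 · Ferraro: $2,751,910 · Tam: $1,377,200 · Sato: $2,339,130 · Haddad: $536,600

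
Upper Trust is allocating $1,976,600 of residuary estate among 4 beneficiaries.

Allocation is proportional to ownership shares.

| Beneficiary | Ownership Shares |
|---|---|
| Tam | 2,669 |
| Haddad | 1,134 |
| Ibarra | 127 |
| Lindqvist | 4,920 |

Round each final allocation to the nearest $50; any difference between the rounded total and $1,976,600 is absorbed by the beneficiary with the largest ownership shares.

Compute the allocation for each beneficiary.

Ownership shares total: 2,669 + 1,134 + 127 + 4,920 = 8,850.
Raw shares: Tam 596,106.82; Haddad 253,272.81; Ibarra 28,364.77; Lindqvist 1,098,855.59.
After rounding ($50): Tam $596,100; Haddad $253,250; Ibarra $28,350; Lindqvist $1,098,850. Sum = $1,976,550.
Difference $1,976,600 − $1,976,550 = +$50 applied to largest ownership shares (Lindqvist): Lindqvist becomes $1,098,900.

Tam: $596,100; Haddad: $253,250; Ibarra: $28,350; Lindqvist: $1,098,900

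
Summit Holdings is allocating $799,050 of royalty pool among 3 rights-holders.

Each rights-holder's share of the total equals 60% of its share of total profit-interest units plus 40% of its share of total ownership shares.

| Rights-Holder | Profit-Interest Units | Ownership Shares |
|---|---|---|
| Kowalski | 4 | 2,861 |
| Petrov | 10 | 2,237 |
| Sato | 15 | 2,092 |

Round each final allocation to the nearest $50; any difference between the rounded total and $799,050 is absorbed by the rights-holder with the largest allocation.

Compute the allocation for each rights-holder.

Kowalski: $193,300 | Petrov: $264,750 | Sato: $341,000

Totals — profit-interest units 29, ownership shares 7,190.
Composite weights (60% profit-interest units + 40% ownership shares): Kowalski 0.2419; Petrov 0.3313; Sato 0.4267.
Proportional shares: Kowalski 193,309.47; Petrov 264,762.96; Sato 340,977.56.
At nearest $50: Kowalski $193,300; Petrov $264,750; Sato $341,000. Sum = $799,050.
Sum already equals the total — no adjustment.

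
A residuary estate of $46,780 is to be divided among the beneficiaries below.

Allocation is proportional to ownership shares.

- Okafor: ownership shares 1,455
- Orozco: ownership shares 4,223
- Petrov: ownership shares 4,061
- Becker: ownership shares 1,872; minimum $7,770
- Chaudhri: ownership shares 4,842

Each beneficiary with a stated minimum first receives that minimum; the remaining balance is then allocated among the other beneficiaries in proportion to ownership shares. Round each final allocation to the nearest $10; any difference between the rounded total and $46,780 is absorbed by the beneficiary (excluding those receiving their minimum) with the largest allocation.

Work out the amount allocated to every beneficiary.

Okafor: $3,890 · Orozco: $11,300 · Petrov: $10,860 · Becker: $7,770 · Chaudhri: $12,960

Minimums first: Becker $7,770. Remaining pool $39,010.
Remaining pool split over remaining ownership shares 14,581: Okafor 3,892.71 → $3,890; Orozco 11,298.21 → $11,300; Petrov 10,864.80 → $10,860; Chaudhri 12,954.28 → $12,950.
Rounding difference +$10 applied to Chaudhri → $12,960.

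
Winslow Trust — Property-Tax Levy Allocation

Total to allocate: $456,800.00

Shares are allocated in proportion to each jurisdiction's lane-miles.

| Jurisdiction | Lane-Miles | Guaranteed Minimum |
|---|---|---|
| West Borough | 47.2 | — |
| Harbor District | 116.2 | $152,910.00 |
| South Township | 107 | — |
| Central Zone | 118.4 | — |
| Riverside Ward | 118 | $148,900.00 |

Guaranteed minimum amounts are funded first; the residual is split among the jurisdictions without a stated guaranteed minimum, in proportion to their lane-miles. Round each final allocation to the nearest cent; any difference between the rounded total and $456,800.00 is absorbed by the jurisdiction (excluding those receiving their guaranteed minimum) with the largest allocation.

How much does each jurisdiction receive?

Minimums first: Harbor District $152,910.00; Riverside Ward $148,900.00. Residual $154,990.00.
Residual split over remaining lane-miles 272.6: West Borough 26,836.1262 → $26,836.13; South Township 60,836.1335 → $60,836.13; Central Zone 67,317.7403 → $67,317.74.

West Borough: $26,836.13 · Harbor District: $152,910.00 · South Township: $60,836.13 · Central Zone: $67,317.74 · Riverside Ward: $148,900.00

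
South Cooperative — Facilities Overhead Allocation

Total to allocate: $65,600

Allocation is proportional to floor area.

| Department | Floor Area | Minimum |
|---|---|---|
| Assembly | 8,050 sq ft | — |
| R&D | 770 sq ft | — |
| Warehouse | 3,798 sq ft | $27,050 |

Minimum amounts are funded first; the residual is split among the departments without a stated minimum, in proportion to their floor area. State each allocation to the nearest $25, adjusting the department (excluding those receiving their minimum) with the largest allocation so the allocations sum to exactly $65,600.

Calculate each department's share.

Guaranteed amounts: Warehouse $27,050. Residual $38,550.
Residual split over remaining floor area 8,820: Assembly 35,184.52 → $35,175; R&D 3,365.48 → $3,375.

Assembly: $35,175 | R&D: $3,375 | Warehouse: $27,050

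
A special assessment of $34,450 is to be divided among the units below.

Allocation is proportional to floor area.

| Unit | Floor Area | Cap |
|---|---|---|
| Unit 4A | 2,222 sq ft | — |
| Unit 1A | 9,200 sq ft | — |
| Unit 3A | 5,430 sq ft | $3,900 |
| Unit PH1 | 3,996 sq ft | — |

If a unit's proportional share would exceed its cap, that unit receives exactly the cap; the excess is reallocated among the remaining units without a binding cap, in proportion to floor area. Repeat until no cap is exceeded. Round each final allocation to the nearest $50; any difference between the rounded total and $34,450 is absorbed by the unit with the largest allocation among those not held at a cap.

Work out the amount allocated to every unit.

Unit 4A: $4,400 | Unit 1A: $18,250 | Unit 3A: $3,900 | Unit PH1: $7,900

Sum of floor area: 20,848.
Unconstrained shares: Unit 4A 3,671.71; Unit 1A 15,202.42; Unit 3A 8,972.73; Unit PH1 6,603.14.
Cap binds for Unit 3A ($3,900); residual $30,550 reallocated over remaining floor area 15,418.
Redistributed shares: Unit 4A 4,402.78 → $4,400; Unit 1A 18,229.34 → $18,250; Unit PH1 7,917.88 → $7,900.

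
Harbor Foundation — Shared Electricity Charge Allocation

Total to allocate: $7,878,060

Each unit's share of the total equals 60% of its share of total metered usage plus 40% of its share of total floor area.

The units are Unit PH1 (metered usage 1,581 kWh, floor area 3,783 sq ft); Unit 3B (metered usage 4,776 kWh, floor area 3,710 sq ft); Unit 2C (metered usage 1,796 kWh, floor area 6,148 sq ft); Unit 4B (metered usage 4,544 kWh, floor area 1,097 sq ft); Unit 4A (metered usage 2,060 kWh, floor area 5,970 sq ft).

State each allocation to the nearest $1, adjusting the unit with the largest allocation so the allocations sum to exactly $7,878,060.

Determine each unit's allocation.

Totals — metered usage 14,757, floor area 20,708.
Combined weights (60% metered usage + 40% floor area): Unit PH1 0.1374; Unit 3B 0.2658; Unit 2C 0.1918; Unit 4B 0.2059; Unit 4A 0.1991.
Unrounded shares: Unit PH1 1,082,087.52; Unit 3B 2,094,373.86; Unit 2C 1,510,846.54; Unit 4B 1,622,430.34; Unit 4A 1,568,321.74.
At nearest $1: Unit PH1 $1,082,088; Unit 3B $2,094,374; Unit 2C $1,510,847; Unit 4B $1,622,430; Unit 4A $1,568,322. Sum = $7,878,061.
Difference $7,878,060 − $7,878,061 = −$1 applied to largest allocation (Unit 3B): Unit 3B becomes $2,094,373.

Unit PH1: $1,082,088 · Unit 3B: $2,094,373 · Unit 2C: $1,510,847 · Unit 4B: $1,622,430 · Unit 4A: $1,568,322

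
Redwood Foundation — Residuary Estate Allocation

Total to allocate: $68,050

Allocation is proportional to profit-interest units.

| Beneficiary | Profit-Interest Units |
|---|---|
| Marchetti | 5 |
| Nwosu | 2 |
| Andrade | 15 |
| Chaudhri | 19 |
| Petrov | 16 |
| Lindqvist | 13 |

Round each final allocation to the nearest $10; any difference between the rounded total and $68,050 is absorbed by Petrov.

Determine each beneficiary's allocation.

Total profit-interest units = 70.
Raw shares: Marchetti 5/70 × $68,050 = 4,860.71; Nwosu 2/70 × $68,050 = 1,944.29; Andrade 15/70 × $68,050 = 14,582.14; Chaudhri 19/70 × $68,050 = 18,470.71; Petrov 16/70 × $68,050 = 15,554.29; Lindqvist 13/70 × $68,050 = 12,637.86.
At nearest $10: Marchetti $4,860; Nwosu $1,940; Andrade $14,580; Chaudhri $18,470; Petrov $15,550; Lindqvist $12,640. Sum = $68,040.
Difference $68,050 − $68,040 = +$10 applied to Petrov: Petrov becomes $15,560.

Marchetti: $4,860; Nwosu: $1,940; Andrade: $14,580; Chaudhri: $18,470; Petrov: $15,560; Lindqvist: $12,640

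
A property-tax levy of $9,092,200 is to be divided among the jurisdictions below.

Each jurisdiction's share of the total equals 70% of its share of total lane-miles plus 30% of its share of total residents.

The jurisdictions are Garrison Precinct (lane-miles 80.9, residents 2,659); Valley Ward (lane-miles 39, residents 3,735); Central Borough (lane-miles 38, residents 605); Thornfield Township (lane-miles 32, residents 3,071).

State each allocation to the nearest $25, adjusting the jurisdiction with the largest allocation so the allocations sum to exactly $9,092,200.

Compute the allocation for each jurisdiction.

Garrison Precinct: $3,431,625 | Valley Ward: $2,318,800 | Central Borough: $1,437,450 | Thornfield Township: $1,904,325

Lane-miles total 189.9; residents total 10,070.
Combined weights (70% lane-miles + 30% residents): Garrison Precinct 0.3774; Valley Ward 0.2550; Central Borough 0.1581; Thornfield Township 0.2094.
Raw shares: Garrison Precinct 3,431,624.27; Valley Ward 2,318,792.64; Central Borough 1,437,454.60; Thornfield Township 1,904,328.49.
After rounding ($25): Garrison Precinct $3,431,625; Valley Ward $2,318,800; Central Borough $1,437,450; Thornfield Township $1,904,325. Sum = $9,092,200.
Sum already equals the total — no adjustment.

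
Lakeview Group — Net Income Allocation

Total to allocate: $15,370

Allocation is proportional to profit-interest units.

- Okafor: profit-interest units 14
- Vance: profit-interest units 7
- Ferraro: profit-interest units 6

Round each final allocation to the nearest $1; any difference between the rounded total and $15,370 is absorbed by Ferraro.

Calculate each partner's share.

Okafor: $7,970; Vance: $3,985; Ferraro: $3,415

Profit-interest units total: 27.
Pro-rata amounts: Okafor 14/27 × $15,370 = 7,969.63; Vance 7/27 × $15,370 = 3,984.81; Ferraro 6/27 × $15,370 = 3,415.56.
At nearest $1: Okafor $7,970; Vance $3,985; Ferraro $3,416. Sum = $15,371.
Difference $15,370 − $15,371 = −$1 applied to Ferraro: Ferraro becomes $3,415.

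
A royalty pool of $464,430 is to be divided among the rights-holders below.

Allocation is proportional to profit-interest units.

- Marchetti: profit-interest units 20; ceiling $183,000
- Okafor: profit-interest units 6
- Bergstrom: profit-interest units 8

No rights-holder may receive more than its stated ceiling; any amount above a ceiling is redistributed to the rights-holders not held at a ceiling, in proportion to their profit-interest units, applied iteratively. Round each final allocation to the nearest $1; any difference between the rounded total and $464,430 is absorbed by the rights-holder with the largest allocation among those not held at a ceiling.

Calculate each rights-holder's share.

Profit-interest units total: 34.
Proportional shares (ignoring caps): Marchetti 273,194.12; Okafor 81,958.24; Bergstrom 109,277.65.
Capped: Marchetti ($183,000); residual $281,430 reallocated over remaining profit-interest units 14.
Remaining shares: Okafor 120,612.86 → $120,613; Bergstrom 160,817.14 → $160,817.

Marchetti: $183,000 | Okafor: $120,613 | Bergstrom: $160,817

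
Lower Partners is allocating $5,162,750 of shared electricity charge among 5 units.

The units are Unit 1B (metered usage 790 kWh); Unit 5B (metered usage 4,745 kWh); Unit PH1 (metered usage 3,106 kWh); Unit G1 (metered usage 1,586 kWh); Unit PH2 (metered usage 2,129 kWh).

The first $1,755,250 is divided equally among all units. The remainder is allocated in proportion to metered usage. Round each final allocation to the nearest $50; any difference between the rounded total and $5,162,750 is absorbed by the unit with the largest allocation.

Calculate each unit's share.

Unit 1B: $568,900 · Unit 5B: $1,659,600 · Unit PH1: $1,207,600 · Unit G1: $788,450 · Unit PH2: $938,200

$1,755,250 shared equally gives $351,050 per unit.
Remainder $3,407,500 by metered usage (total 12,356): Unit 1B 217,863.79 → $217,850; Unit 5B 1,308,561.63 → $1,308,550; Unit PH1 856,563.21 → $856,550; Unit G1 437,382.24 → $437,400; Unit PH2 587,129.13 → $587,150.
Totals: Unit 1B $351,050 + $217,850 = $568,900; Unit 5B $351,050 + $1,308,550 = $1,659,600; Unit PH1 $351,050 + $856,550 = $1,207,600; Unit G1 $351,050 + $437,400 = $788,450; Unit PH2 $351,050 + $587,150 = $938,200.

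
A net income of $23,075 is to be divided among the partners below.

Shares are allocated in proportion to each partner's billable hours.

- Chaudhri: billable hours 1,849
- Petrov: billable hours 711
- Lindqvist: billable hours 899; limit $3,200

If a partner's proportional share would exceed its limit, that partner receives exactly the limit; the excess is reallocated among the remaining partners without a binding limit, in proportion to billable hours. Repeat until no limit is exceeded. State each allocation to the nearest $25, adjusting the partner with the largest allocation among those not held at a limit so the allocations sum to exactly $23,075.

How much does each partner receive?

Billable hours total: 3,459.
Pro-rata shares before constraints: Chaudhri 12,334.68; Petrov 4,743.08; Lindqvist 5,997.23.
Capped: Lindqvist ($3,200); residual $19,875 reallocated over remaining billable hours 2,560.
Redistributed shares: Chaudhri 14,355.03 → $14,350; Petrov 5,519.97 → $5,525.

Chaudhri: $14,350; Petrov: $5,525; Lindqvist: $3,200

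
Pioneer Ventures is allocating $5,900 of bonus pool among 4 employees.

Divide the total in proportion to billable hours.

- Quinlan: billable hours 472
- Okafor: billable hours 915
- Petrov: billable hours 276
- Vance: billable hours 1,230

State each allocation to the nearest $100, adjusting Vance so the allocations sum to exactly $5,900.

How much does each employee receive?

Billable hours total: 2,893.
Unrounded shares: Quinlan 472/2,893 × $5,900 = 962.60; Okafor 915/2,893 × $5,900 = 1,866.06; Petrov 276/2,893 × $5,900 = 562.88; Vance 1,230/2,893 × $5,900 = 2,508.47.
After rounding ($100): Quinlan $1,000; Okafor $1,900; Petrov $600; Vance $2,500. Sum = $6,000.
Difference $5,900 − $6,000 = −$100 applied to Vance: Vance becomes $2,400.

Quinlan: $1,000 · Okafor: $1,900 · Petrov: $600 · Vance: $2,400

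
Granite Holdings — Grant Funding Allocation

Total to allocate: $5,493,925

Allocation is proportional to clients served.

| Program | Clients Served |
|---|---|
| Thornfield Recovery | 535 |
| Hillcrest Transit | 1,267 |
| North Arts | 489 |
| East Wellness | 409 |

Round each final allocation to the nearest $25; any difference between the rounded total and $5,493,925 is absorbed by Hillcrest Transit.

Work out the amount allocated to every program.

Thornfield Recovery: $1,088,600 · Hillcrest Transit: $2,578,100 · North Arts: $995,000 · East Wellness: $832,225

Sum of clients served: 2,700.
Raw shares: Thornfield Recovery 535/2,700 × $5,493,925 = 1,088,611.06; Hillcrest Transit 1,267/2,700 × $5,493,925 = 2,578,075.18; North Arts 489/2,700 × $5,493,925 = 995,010.86; East Wellness 409/2,700 × $5,493,925 = 832,227.90.
After rounding ($25): Thornfield Recovery $1,088,600; Hillcrest Transit $2,578,075; North Arts $995,000; East Wellness $832,225. Sum = $5,493,900.
Difference $5,493,925 − $5,493,900 = +$25 applied to Hillcrest Transit: Hillcrest Transit becomes $2,578,100.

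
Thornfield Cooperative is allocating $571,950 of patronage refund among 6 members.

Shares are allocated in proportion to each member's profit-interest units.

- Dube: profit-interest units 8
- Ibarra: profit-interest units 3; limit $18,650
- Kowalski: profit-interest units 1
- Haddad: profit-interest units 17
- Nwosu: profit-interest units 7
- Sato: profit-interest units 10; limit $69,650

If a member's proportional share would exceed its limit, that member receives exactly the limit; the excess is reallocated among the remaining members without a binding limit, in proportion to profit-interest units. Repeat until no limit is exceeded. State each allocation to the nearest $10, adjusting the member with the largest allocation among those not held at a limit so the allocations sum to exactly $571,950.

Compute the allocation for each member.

Dube: $117,250; Ibarra: $18,650; Kowalski: $14,660; Haddad: $249,150; Nwosu: $102,590; Sato: $69,650

Sum of profit-interest units: 46.
Proportional shares (ignoring caps): Dube 99,469.57; Ibarra 37,301.09; Kowalski 12,433.70; Haddad 211,372.83; Nwosu 87,035.87; Sato 124,336.96.
Held at cap: Ibarra ($18,650), Sato ($69,650); residual $483,650 reallocated over remaining profit-interest units 33.
Remaining shares: Dube 117,248.48 → $117,250; Kowalski 14,656.06 → $14,660; Haddad 249,153.03 → $249,150; Nwosu 102,592.42 → $102,590.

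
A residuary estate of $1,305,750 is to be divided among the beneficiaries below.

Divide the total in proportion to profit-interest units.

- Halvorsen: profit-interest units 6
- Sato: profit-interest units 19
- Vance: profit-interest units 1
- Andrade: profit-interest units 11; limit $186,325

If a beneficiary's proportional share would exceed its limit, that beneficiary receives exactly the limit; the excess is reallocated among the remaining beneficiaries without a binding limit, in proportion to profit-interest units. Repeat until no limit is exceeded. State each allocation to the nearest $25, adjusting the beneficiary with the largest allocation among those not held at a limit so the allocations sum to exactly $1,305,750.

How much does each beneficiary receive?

Profit-interest units total: 37.
Proportional shares (ignoring caps): Halvorsen 211,743.24; Sato 670,520.27; Vance 35,290.54; Andrade 388,195.95.
Capped: Andrade ($186,325); remaining pool $1,119,425 reallocated over remaining profit-interest units 26.
Shares after redistribution: Halvorsen 258,328.85 → $258,325; Sato 818,041.35 → $818,050; Vance 43,054.81 → $43,050.

Halvorsen: $258,325 · Sato: $818,050 · Vance: $43,050 · Andrade: $186,325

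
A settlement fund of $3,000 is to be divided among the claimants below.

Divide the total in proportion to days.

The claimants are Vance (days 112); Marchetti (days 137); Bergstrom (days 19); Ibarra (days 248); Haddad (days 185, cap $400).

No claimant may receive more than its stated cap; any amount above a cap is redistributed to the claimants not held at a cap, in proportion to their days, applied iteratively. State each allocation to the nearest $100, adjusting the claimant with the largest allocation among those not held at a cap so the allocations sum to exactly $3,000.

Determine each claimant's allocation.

Vance: $600 | Marchetti: $700 | Bergstrom: $100 | Ibarra: $1,200 | Haddad: $400

Days total: 701.
Proportional shares (ignoring caps): Vance 479.32; Marchetti 586.31; Bergstrom 81.31; Ibarra 1,061.34; Haddad 791.73.
Capped: Haddad ($400); balance $2,600 reallocated over remaining days 516.
Remaining shares: Vance 564.34 → $600; Marchetti 690.31 → $700; Bergstrom 95.74 → $100; Ibarra 1,249.61 → $1,200.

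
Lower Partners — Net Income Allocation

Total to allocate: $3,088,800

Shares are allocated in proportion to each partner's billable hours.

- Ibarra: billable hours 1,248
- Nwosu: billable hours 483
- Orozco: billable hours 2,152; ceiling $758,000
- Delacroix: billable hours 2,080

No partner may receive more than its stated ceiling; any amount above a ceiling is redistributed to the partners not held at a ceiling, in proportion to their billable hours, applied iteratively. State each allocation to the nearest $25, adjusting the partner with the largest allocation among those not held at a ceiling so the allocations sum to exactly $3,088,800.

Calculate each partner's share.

Sum of billable hours: 5,963.
Proportional shares (ignoring caps): Ibarra 646,456.88; Nwosu 250,191.25; Orozco 1,114,723.73; Delacroix 1,077,428.14.
Held at cap: Orozco ($758,000); remaining pool $2,330,800 reallocated over remaining billable hours 3,811.
Shares after redistribution: Ibarra 763,274.31 → $763,275; Nwosu 295,401.84 → $295,400; Delacroix 1,272,123.85 → $1,272,125.

Ibarra: $763,275 · Nwosu: $295,400 · Orozco: $758,000 · Delacroix: $1,272,125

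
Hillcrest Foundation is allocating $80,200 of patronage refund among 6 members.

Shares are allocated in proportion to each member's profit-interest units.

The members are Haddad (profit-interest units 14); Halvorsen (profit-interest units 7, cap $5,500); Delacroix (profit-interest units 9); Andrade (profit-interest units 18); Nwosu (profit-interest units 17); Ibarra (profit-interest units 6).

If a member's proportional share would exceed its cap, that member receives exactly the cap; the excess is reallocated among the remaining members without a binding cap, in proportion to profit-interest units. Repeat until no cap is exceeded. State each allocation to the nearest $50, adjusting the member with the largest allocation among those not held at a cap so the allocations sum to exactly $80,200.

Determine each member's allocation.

Profit-interest units total: 71.
Proportional shares (ignoring caps): Haddad 15,814.08; Halvorsen 7,907.04; Delacroix 10,166.20; Andrade 20,332.39; Nwosu 19,202.82; Ibarra 6,777.46.
Capped: Halvorsen ($5,500); residual $74,700 reallocated over remaining profit-interest units 64.
Remaining shares: Haddad 16,340.62 → $16,350; Delacroix 10,504.69 → $10,500; Andrade 21,009.38 → $21,000; Nwosu 19,842.19 → $19,850; Ibarra 7,003.12 → $7,000.

Haddad: $16,350 · Halvorsen: $5,500 · Delacroix: $10,500 · Andrade: $21,000 · Nwosu: $19,850 · Ibarra: $7,000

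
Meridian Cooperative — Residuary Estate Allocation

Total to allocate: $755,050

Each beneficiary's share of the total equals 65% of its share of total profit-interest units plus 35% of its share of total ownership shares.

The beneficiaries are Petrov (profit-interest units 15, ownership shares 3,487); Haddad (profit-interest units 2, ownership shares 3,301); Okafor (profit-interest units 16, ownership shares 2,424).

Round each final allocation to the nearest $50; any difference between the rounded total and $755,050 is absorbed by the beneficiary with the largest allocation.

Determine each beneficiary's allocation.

Totals — profit-interest units 33, ownership shares 9,212.
Composite weights (65% profit-interest units + 35% ownership shares): Petrov 0.4279; Haddad 0.1648; Okafor 0.4072.
Unrounded shares: Petrov 323,115.60; Haddad 124,441.20; Okafor 307,493.19.
After rounding ($50): Petrov $323,100; Haddad $124,450; Okafor $307,500. Sum = $755,050.
No rounding difference to absorb.

Petrov: $323,100 · Haddad: $124,450 · Okafor: $307,500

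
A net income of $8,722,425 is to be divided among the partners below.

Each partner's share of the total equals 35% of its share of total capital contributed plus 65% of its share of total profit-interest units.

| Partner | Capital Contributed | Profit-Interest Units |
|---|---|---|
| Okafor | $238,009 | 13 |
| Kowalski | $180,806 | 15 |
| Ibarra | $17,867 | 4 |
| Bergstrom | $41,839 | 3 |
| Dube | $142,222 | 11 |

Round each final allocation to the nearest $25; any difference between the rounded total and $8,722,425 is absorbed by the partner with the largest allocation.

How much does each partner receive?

Okafor: $2,772,800 · Kowalski: $2,738,000 · Ibarra: $580,875 · Bergstrom: $575,525 · Dube: $2,055,225

Capital contributed total 620,743; profit-interest units total 46.
Composite weights (35% capital contributed + 65% profit-interest units): Okafor 0.3179; Kowalski 0.3139; Ibarra 0.0666; Bergstrom 0.0660; Dube 0.2356.
Raw shares: Okafor 2,772,813.11; Kowalski 2,737,988.87; Ibarra 580,877.53; Bergstrom 575,521.51; Dube 2,055,223.97.
At nearest $25: Okafor $2,772,825; Kowalski $2,738,000; Ibarra $580,875; Bergstrom $575,525; Dube $2,055,225. Sum = $8,722,450.
Difference $8,722,425 − $8,722,450 = −$25 applied to largest allocation (Okafor): Okafor becomes $2,772,800.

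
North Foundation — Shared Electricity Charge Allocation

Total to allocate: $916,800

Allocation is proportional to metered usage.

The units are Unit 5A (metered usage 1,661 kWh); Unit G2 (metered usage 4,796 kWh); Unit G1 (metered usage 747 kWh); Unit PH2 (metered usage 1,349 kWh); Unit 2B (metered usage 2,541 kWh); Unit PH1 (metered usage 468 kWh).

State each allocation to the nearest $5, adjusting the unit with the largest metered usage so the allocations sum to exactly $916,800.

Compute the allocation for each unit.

Total metered usage = 1,661 + 4,796 + 747 + 1,349 + 2,541 + 468 = 11,562.
Raw shares: Unit 5A 131,707.73; Unit G2 380,295.17; Unit G1 59,232.80; Unit PH2 106,967.93; Unit 2B 201,486.66; Unit PH1 37,109.70.
After rounding ($5): Unit 5A $131,710; Unit G2 $380,295; Unit G1 $59,235; Unit PH2 $106,970; Unit 2B $201,485; Unit PH1 $37,110. Sum = $916,805.
Difference $916,800 − $916,805 = −$5 applied to largest metered usage (Unit G2): Unit G2 becomes $380,290.

Unit 5A: $131,710 | Unit G2: $380,290 | Unit G1: $59,235 | Unit PH2: $106,970 | Unit 2B: $201,485 | Unit PH1: $37,110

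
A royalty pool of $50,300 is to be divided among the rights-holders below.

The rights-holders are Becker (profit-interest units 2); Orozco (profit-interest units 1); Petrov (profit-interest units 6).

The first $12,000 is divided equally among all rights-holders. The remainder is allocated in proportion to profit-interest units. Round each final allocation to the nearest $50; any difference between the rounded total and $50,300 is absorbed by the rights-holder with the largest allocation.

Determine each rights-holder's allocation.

Becker: $12,500 | Orozco: $8,250 | Petrov: $29,550

First tranche $12,000 split equally: $4,000 each.
Remainder $38,300 by profit-interest units (total 9): Becker 8,511.11 → $8,500; Orozco 4,255.56 → $4,250; Petrov 25,533.33 → $25,550.
Totals: Becker $4,000 + $8,500 = $12,500; Orozco $4,000 + $4,250 = $8,250; Petrov $4,000 + $25,550 = $29,550.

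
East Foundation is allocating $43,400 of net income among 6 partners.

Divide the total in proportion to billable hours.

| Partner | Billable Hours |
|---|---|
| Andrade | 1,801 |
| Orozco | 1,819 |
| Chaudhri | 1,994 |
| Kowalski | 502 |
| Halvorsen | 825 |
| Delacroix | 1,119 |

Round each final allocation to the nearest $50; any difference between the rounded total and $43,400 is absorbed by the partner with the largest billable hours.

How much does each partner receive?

Andrade: $9,700 · Orozco: $9,800 · Chaudhri: $10,700 · Kowalski: $2,700 · Halvorsen: $4,450 · Delacroix: $6,050

Billable hours total: 8,060.
Proportional shares: Andrade 1,801/8,060 × $43,400 = 9,697.69; Orozco 1,819/8,060 × $43,400 = 9,794.62; Chaudhri 1,994/8,060 × $43,400 = 10,736.92; Kowalski 502/8,060 × $43,400 = 2,703.08; Halvorsen 825/8,060 × $43,400 = 4,442.31; Delacroix 1,119/8,060 × $43,400 = 6,025.38.
At nearest $50: Andrade $9,700; Orozco $9,800; Chaudhri $10,750; Kowalski $2,700; Halvorsen $4,450; Delacroix $6,050. Sum = $43,450.
Difference $43,400 − $43,450 = −$50 applied to largest billable hours (Chaudhri): Chaudhri becomes $10,700.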